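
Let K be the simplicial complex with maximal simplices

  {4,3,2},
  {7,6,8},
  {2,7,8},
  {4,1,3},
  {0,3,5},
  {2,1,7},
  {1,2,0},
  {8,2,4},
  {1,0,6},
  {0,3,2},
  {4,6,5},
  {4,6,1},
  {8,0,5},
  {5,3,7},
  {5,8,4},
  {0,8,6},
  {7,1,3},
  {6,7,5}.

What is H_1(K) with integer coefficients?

H_1 = Z ⊕ Z/2.

K has 9 vertices, 27 edges, 18 triangles.
rank ∂_1 = 8, rank ∂_2 = 18 ⇒ b_1 = 27 − 8 − 18 = 1; ∂_2 has invariant factor(s) [2] giving torsion. So H_1 ≅ Z ⊕ Z/2.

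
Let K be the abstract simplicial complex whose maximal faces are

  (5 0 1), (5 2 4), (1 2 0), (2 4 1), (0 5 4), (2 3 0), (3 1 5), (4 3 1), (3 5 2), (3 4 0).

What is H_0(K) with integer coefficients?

Fix the vertex order 0 < 1 < 2 < 3 < 4 < 5 and write every simplex with vertices in increasing order. Then dim K = 2 and the simplices of K are:

  0-simplices (6): [0], [1], [2], [3], [4], [5]
  1-simplices (15): [0,1], [0,2], [0,3], [0,4], [0,5], [1,2], [1,3], [1,4], [1,5], [2,3], [2,4], [2,5], [3,4], [3,5], [4,5]
  2-simplices (10): [0,1,2], [0,1,5], [0,2,3], [0,3,4], [0,4,5], [1,2,4], [1,3,4], [1,3,5], [2,3,5], [2,4,5]

giving chain groups C_0 ≅ Z^6, C_1 ≅ Z^15, C_2 ≅ Z^10.

Boundary ∂_1: C_1 → C_0 is given by ∂[p,q] = [q] − [p].
The resulting 6×15 matrix has rank 5, and its Smith normal form has invariant factors (1,1,1,1,1).

∂_2: C_2 → C_1 acts by ∂[p,q,r] = [q,r] − [p,r] + [p,q]. For instance
  ∂[1,3,5] = [3,5] − [1,5] + [1,3],
  ∂[0,1,5] = [1,5] − [0,5] + [0,1].
As a 15×10 matrix over Z this has rank 10, with invariant factors (1,1,1,1,1,1,1,1,1,2).

From H_k ≅ ker(∂_k) / im(∂_{k+1}) we obtain:

  H_0: rank C_0 − rank ∂_1 = 6 − 5 = 1, and the invariant factors of ∂_1 are all 1, so H_0 ≅ Z.

(K is a triangulation of the real projective plane RP^2.)

H_0 = Z.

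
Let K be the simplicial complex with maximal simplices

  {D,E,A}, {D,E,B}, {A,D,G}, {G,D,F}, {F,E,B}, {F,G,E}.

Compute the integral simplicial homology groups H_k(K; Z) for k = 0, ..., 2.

We work with the vertex ordering A < B < D < E < F < G. The simplices of K, each written with vertices in increasing order, are:

  0-simplices (6): A, B, D, E, F, G
  1-simplices (12): AD, AE, AG, BD, BE, BF, DE, DF, DG, EF, EG, FG
  2-simplices (6): ADE, ADG, BDE, BEF, DFG, EFG

giving chain groups C_0 ≅ Z^6, C_1 ≅ Z^12, C_2 ≅ Z^6.

Boundary ∂_1: C_1 → C_0 sends each edge [p,q] (with p < q) to q − p. For instance
  ∂BD = D − B.
The 6×12 boundary matrix has rank 5 and Smith normal form diag(1,1,1,1,1).

The boundary map ∂_2: C_2 → C_1 maps a triangle to the signed sum of its edges. For instance
  ∂BEF = EF − BF + BE,
  ∂ADG = DG − AG + AD.
As a 12×6 matrix over Z this has rank 6, with invariant factors (1,1,1,1,1,1).

Now H_k = ker ∂_k / im ∂_{k+1}, so:

  H_0: rank C_0 − rank ∂_1 = 6 − 5 = 1, and the invariant factors of ∂_1 are all 1, so H_0 ≅ Z.
  H_1: rank ker ∂_1 − rank ∂_2 = (12 − 5) − 6 = 1, and the invariant factors of ∂_2 are all 1, so H_1 ≅ Z.
  H_2: rank ker ∂_2 − rank ∂_3 = (6 − 6) − 0 = 0, and there is no ∂_3, so H_2 ≅ 0.

As a check, the Euler characteristic is 6 − 12 + 6 = 0, which agrees with 1 − 1 + 0 = 0.

H_0 ≅ Z,  H_1 ≅ Z,  H_2 = 0.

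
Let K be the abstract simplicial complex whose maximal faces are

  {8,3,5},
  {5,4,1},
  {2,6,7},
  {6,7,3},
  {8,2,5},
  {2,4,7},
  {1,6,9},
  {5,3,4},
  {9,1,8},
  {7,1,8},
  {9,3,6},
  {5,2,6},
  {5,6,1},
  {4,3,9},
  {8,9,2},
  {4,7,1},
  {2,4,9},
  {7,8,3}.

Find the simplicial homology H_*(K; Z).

H_0 = Z,  H_1 = Z^2,  H_2 = Z.

Fix the vertex order 1 < 2 < 3 < 4 < 5 < 6 < 7 < 8 < 9 and write every simplex with vertices in increasing order. Then dim K = 2 and the simplices of K are:

  0-simplices (9): [1], [2], [3], [4], [5], [6], [7], [8], [9]
  1-simplices (27): (27 of them)
  2-simplices (18): [1,4,5], [1,4,7], [1,5,6], [1,6,9], [1,7,8], [1,8,9], [2,4,7], [2,4,9], [2,5,6], [2,5,8], [2,6,7], [2,8,9], [3,4,5], [3,4,9], [3,5,8], [3,6,7], [3,6,9], [3,7,8]

giving chain groups C_0 ≅ Z^9, C_1 ≅ Z^27, C_2 ≅ Z^18.

Boundary ∂_1: C_1 → C_0 is given by ∂[p,q] = [q] − [p]. For instance
  ∂[3,5] = [5] − [3].
As a 9×27 matrix over Z this has rank 8, with invariant factors (1,1,1,1,1,1,1,1).

The boundary map ∂_2: C_2 → C_1 acts by ∂[p,q,r] = [q,r] − [p,r] + [p,q]. For instance
  ∂[2,6,7] = [6,7] − [2,7] + [2,6],
  ∂[2,5,6] = [5,6] − [2,6] + [2,5].
The resulting 27×18 matrix has rank 17, and its Smith normal form has invariant factors (1,1,1,1,1,1,1,1,1,1,1,1,1,1,1,1,1).

Reading off H_k = ker ∂_k / im ∂_{k+1}:

  H_0: rank C_0 − rank ∂_1 = 9 − 8 = 1, and the invariant factors of ∂_1 are all 1, so H_0 ≅ Z.
  H_1: rank ker ∂_1 − rank ∂_2 = (27 − 8) − 17 = 2, and the invariant factors of ∂_2 are all 1, so H_1 ≅ Z^2.
  H_2: rank ker ∂_2 − rank ∂_3 = (18 − 17) − 0 = 1, and there is no ∂_3, so H_2 ≅ Z.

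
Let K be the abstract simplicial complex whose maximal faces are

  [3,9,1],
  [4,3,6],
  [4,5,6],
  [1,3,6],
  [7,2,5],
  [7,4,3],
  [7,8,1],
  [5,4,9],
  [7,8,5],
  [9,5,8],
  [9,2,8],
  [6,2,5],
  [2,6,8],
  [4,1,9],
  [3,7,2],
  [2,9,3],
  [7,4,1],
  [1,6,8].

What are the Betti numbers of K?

b_0 = 1, b_1 = 1, b_2 = 0.

Take the total order 1 < 2 < 3 < 4 < 5 < 6 < 7 < 8 < 9 on the vertex set. Then K (dimension 2) consists of the simplices:

  0-simplices (9): [1], [2], [3], [4], [5], [6], [7], [8], [9]
  1-simplices (27): (27 of them)
  2-simplices (18): [1,3,6], [1,3,9], [1,4,7], [1,4,9], [1,6,8], [1,7,8], [2,3,7], [2,3,9], [2,5,6], [2,5,7], [2,6,8], [2,8,9], [3,4,6], [3,4,7], [4,5,6], [4,5,9], [5,7,8], [5,8,9]

giving chain groups C_0 ≅ Z^9, C_1 ≅ Z^27, C_2 ≅ Z^18.

Boundary ∂_1: C_1 → C_0 is given by ∂[p,q] = [q] − [p].
The resulting 9×27 matrix has rank 8, and its Smith normal form has invariant factors (1,1,1,1,1,1,1,1).

∂_2: C_2 → C_1 sends each 2-simplex [p,q,r] to [q,r] − [p,r] + [p,q]. For instance
  ∂[1,7,8] = [7,8] − [1,8] + [1,7],
  ∂[3,4,6] = [4,6] − [3,6] + [3,4].
The 27×18 boundary matrix has rank 18 and Smith normal form diag(1,1,1,1,1,1,1,1,1,1,1,1,1,1,1,1,1,2).

From H_k ≅ ker(∂_k) / im(∂_{k+1}) we obtain:

  H_0: rank C_0 − rank ∂_1 = 9 − 8 = 1, and the invariant factors of ∂_1 are all 1, so H_0 ≅ Z.
  H_1: rank ker ∂_1 − rank ∂_2 = (27 − 8) − 18 = 1, and ∂_2 has invariant factor 2 > 1, so H_1 ≅ Z × Z/2.
  H_2: rank ker ∂_2 − rank ∂_3 = (18 − 18) − 0 = 0, and there is no ∂_3, so H_2 ≅ 0.

(K is a triangulation of the Klein bottle.)

Hence the Betti numbers are b_0 = 1, b_1 = 1, b_2 = 0.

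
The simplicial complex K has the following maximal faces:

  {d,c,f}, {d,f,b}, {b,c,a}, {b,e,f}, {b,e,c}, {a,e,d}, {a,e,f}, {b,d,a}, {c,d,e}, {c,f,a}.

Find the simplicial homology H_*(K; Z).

We work with the vertex ordering a < b < c < d < e < f. The simplices of K, each written with vertices in increasing order, are:

  0-simplices (6): a, b, c, d, e, f
  1-simplices (15): ab, ac, ad, ae, af, bc, bd, be, bf, cd, ce, cf, de, df, ef
  2-simplices (10): abc, abd, acf, ade, aef, bce, bdf, bef, cde, cdf

so the chain groups are C_0 ≅ Z^6, C_1 ≅ Z^15, C_2 ≅ Z^10.

The boundary map ∂_1: C_1 → C_0 is given by ∂[p,q] = [q] − [p]. For instance
  ∂de = e − d.
The resulting 6×15 matrix has rank 5, and its Smith normal form has invariant factors (1,1,1,1,1).

Boundary ∂_2: C_2 → C_1 maps a triangle to the signed sum of its edges. For instance
  ∂bce = ce − be + bc,
  ∂ade = de − ae + ad.
This gives a 15×10 integer matrix of rank 10; reducing to Smith normal form yields diagonal entries (1,1,1,1,1,1,1,1,1,2).

Computing H_k = (kernel of ∂_k) / (image of ∂_{k+1}):

  H_0: rank C_0 − rank ∂_1 = 6 − 5 = 1, and the invariant factors of ∂_1 are all 1, so H_0 ≅ Z.
  H_1: rank ker ∂_1 − rank ∂_2 = (15 − 5) − 10 = 0, and ∂_2 has invariant factor 2 > 1, so H_1 ≅ Z/2.
  H_2: rank ker ∂_2 − rank ∂_3 = (10 − 10) − 0 = 0, and there is no ∂_3, so H_2 ≅ 0.

H_0 ≅ Z,  H_1 ≅ Z/2,  H_2 = 0.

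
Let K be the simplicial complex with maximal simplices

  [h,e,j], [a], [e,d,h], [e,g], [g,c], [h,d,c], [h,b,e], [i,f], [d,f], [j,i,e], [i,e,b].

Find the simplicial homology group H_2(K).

H_2 ≅ 0.

Take the total order a < b < c < d < e < f < g < h < i < j on the vertex set. Then K (dimension 2) consists of the simplices:

  0-simplices (10): a, b, c, d, e, f, g, h, i, j
  1-simplices (16): be, bh, bi, cd, cg, ch, de, df, dh, eg, eh, ei, ej, fi, hj, ij
  2-simplices (6): beh, bei, cdh, deh, ehj, eij

so the chain groups are C_0 ≅ Z^10, C_1 ≅ Z^16, C_2 ≅ Z^6.

The boundary map ∂_1: C_1 → C_0 is given by ∂[p,q] = [q] − [p]. For instance
  ∂eh = h − e.
The 10×16 boundary matrix has rank 8 and Smith normal form diag(1,1,1,1,1,1,1,1).

The boundary map ∂_2: C_2 → C_1 maps a triangle to the signed sum of its edges. For instance
  ∂beh = eh − bh + be,
  ∂deh = eh − dh + de.
The 16×6 boundary matrix has rank 6 and Smith normal form diag(1,1,1,1,1,1).

Reading off H_k = ker ∂_k / im ∂_{k+1}:

  H_2: rank ker ∂_2 − rank ∂_3 = (6 − 6) − 0 = 0, and there is no ∂_3, so H_2 ≅ 0.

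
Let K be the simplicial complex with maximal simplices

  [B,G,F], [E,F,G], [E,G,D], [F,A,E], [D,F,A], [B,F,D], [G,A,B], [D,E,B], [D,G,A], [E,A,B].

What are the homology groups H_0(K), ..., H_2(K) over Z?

H_0 ≅ Z,  H_1 ≅ Z_2,  H_2 = 0.

Take the total order A < B < D < E < F < G on the vertex set. Then K (dimension 2) consists of the simplices:

  0-simplices (6): A, B, D, E, F, G
  1-simplices (15): AB, AD, AE, AF, AG, BD, BE, BF, BG, DE, DF, DG, EF, EG, FG
  2-simplices (10): ABE, ABG, ADF, ADG, AEF, BDE, BDF, BFG, DEG, EFG

so the chain groups are C_0 ≅ Z^6, C_1 ≅ Z^15, C_2 ≅ Z^10.

Boundary ∂_1: C_1 → C_0 is given by ∂[p,q] = [q] − [p].
The 6×15 boundary matrix has rank 5 and Smith normal form diag(1,1,1,1,1).

Boundary ∂_2: C_2 → C_1 acts by ∂[p,q,r] = [q,r] − [p,r] + [p,q]. For instance
  ∂DEG = EG − DG + DE,
  ∂AEF = EF − AF + AE.
The resulting 15×10 matrix has rank 10, and its Smith normal form has invariant factors (1,1,1,1,1,1,1,1,1,2).

Now H_k = ker ∂_k / im ∂_{k+1}, so:

  H_0: rank C_0 − rank ∂_1 = 6 − 5 = 1, and the invariant factors of ∂_1 are all 1, so H_0 ≅ Z.
  H_1: rank ker ∂_1 − rank ∂_2 = (15 − 5) − 10 = 0, and ∂_2 has invariant factor 2 > 1, so H_1 ≅ Z_2.
  H_2: rank ker ∂_2 − rank ∂_3 = (10 − 10) − 0 = 0, and there is no ∂_3, so H_2 ≅ 0.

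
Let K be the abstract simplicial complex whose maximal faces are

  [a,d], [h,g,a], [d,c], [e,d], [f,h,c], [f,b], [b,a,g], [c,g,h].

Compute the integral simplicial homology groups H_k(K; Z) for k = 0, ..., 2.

Fix the vertex order a < b < c < d < e < f < g < h and write every simplex with vertices in increasing order. Then dim K = 2 and the simplices of K are:

  0-simplices (8): a, b, c, d, e, f, g, h
  1-simplices (13): ab, ad, ag, ah, bf, bg, cd, cf, cg, ch, de, fh, gh
  2-simplices (4): abg, agh, cfh, cgh

so the chain groups are C_0 ≅ Z^8, C_1 ≅ Z^13, C_2 ≅ Z^4.

Boundary ∂_1: C_1 → C_0 sends each edge [p,q] (with p < q) to q − p. For instance
  ∂cd = d − c.
This gives a 8×13 integer matrix of rank 7; reducing to Smith normal form yields diagonal entries (1,1,1,1,1,1,1).

The boundary map ∂_2: C_2 → C_1 sends each 2-simplex [p,q,r] to [q,r] − [p,r] + [p,q]. For instance
  ∂agh = gh − ah + ag,
  ∂cgh = gh − ch + cg.
This gives a 13×4 integer matrix of rank 4; reducing to Smith normal form yields diagonal entries (1,1,1,1).

Now H_k = ker ∂_k / im ∂_{k+1}, so:

  H_0: rank C_0 − rank ∂_1 = 8 − 7 = 1, and the invariant factors of ∂_1 are all 1, so H_0 = Z.
  H_1: rank ker ∂_1 − rank ∂_2 = (13 − 7) − 4 = 2, and the invariant factors of ∂_2 are all 1, so H_1 = Z^2.
  H_2: rank ker ∂_2 − rank ∂_3 = (4 − 4) − 0 = 0, and there is no ∂_3, so H_2 = 0.

H_0 = Z,  H_1 = Z^2,  H_2 = 0.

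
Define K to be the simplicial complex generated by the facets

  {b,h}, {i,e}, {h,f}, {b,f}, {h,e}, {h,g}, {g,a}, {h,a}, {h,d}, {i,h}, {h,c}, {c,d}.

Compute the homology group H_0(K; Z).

H_0 = Z.

We work with the vertex ordering a < b < c < d < e < f < g < h < i. The simplices of K, each written with vertices in increasing order, are:

  0-simplices (9): a, b, c, d, e, f, g, h, i
  1-simplices (12): ag, ah, bf, bh, cd, ch, dh, eh, ei, fh, gh, hi

so the chain groups are C_0 ≅ Z^9, C_1 ≅ Z^12.

The boundary map ∂_1: C_1 → C_0 sends each edge [p,q] (with p < q) to q − p. For instance
  ∂ag = g − a.
The 9×12 boundary matrix has rank 8 and Smith normal form diag(1,1,1,1,1,1,1,1).

Now H_k = ker ∂_k / im ∂_{k+1}, so:

  H_0: rank C_0 − rank ∂_1 = 9 − 8 = 1, and the invariant factors of ∂_1 are all 1, so H_0 ≅ Z.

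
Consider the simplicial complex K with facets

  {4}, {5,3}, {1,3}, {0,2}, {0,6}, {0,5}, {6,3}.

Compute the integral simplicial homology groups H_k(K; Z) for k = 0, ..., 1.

H_0 = Z^2,  H_1 = Z.

Take the total order 0 < 1 < 2 < 3 < 4 < 5 < 6 on the vertex set. Then K (dimension 1) consists of the simplices:

  0-simplices (7): [0], [1], [2], [3], [4], [5], [6]
  1-simplices (6): [0,2], [0,5], [0,6], [1,3], [3,5], [3,6]

Hence C_0 ≅ Z^7, C_1 ≅ Z^6.

Boundary ∂_1: C_1 → C_0 maps an edge to its endpoints' difference, ∂[p,q] = q − p.
As a 7×6 matrix over Z this has rank 5, with invariant factors (1,1,1,1,1).

Computing H_k = (kernel of ∂_k) / (image of ∂_{k+1}):

  H_0: rank C_0 − rank ∂_1 = 7 − 5 = 2, and the invariant factors of ∂_1 are all 1, so H_0 ≅ Z^2.
  H_1: rank ker ∂_1 − rank ∂_2 = (6 − 5) − 0 = 1, and there is no ∂_2, so H_1 ≅ Z.

As a check, the Euler characteristic is 7 − 6 = 1, which agrees with 2 − 1 = 1.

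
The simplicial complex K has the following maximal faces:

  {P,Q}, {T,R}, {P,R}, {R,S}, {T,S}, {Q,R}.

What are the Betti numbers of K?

Take the total order P < Q < R < S < T on the vertex set. Then K (dimension 1) consists of the simplices:

  0-simplices (5): P, Q, R, S, T
  1-simplices (6): PQ, PR, QR, RS, RT, ST

giving chain groups C_0 ≅ Z^5, C_1 ≅ Z^6.

Boundary ∂_1: C_1 → C_0 is given by ∂[p,q] = [q] − [p]. For instance
  ∂RS = S − R.
This gives a 5×6 integer matrix of rank 4; reducing to Smith normal form yields diagonal entries (1,1,1,1).

Now H_k = ker ∂_k / im ∂_{k+1}, so:

  H_0: rank C_0 − rank ∂_1 = 5 − 4 = 1, and the invariant factors of ∂_1 are all 1, so H_0 = Z.
  H_1: rank ker ∂_1 − rank ∂_2 = (6 − 4) − 0 = 2, and there is no ∂_2, so H_1 = Z^2.

(K is a triangulation of a wedge of 2 circles.)

Hence the Betti numbers are b_0 = 1, b_1 = 2.

b_0 = 1, b_1 = 2.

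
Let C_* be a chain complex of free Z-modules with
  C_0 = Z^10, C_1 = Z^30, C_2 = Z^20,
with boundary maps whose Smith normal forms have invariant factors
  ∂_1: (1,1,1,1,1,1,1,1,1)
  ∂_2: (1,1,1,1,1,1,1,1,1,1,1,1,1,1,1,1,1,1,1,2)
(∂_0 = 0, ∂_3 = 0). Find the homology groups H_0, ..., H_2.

H_0 = Z,  H_1 = Z ⊕ Z/2Z,  H_2 = 0.

H_0: b_0 = 10 − 0 − 9 = 1; torsion from ∂_1 factors > 1: none. So H_0 = Z.
H_1: b_1 = 30 − 9 − 20 = 1; torsion from ∂_2 factors > 1: [2]. So H_1 = Z ⊕ Z/2Z.
H_2: b_2 = 20 − 20 − 0 = 0; torsion from ∂_3 factors > 1: none. So H_2 = 0.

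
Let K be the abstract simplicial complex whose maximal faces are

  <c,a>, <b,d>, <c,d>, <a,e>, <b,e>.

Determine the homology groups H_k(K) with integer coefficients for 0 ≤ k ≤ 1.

We work with the vertex ordering a < b < c < d < e. The simplices of K, each written with vertices in increasing order, are:

  0-simplices (5): a, b, c, d, e
  1-simplices (5): ac, ae, bd, be, cd

giving chain groups C_0 ≅ Z^5, C_1 ≅ Z^5.

Boundary ∂_1: C_1 → C_0 is given by ∂[p,q] = [q] − [p]. For instance
  ∂ac = c − a.
The 5×5 boundary matrix has rank 4 and Smith normal form diag(1,1,1,1).

Computing H_k = (kernel of ∂_k) / (image of ∂_{k+1}):

  H_0: rank C_0 − rank ∂_1 = 5 − 4 = 1, and the invariant factors of ∂_1 are all 1, so H_0 = Z.
  H_1: rank ker ∂_1 − rank ∂_2 = (5 − 4) − 0 = 1, and there is no ∂_2, so H_1 = Z.

H_0 ≅ Z,  H_1 ≅ Z.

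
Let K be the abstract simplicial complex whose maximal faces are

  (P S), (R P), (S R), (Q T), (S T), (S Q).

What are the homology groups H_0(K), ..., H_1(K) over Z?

H_0 = Z,  H_1 = Z^2.

Take the total order P < Q < R < S < T on the vertex set. Then K (dimension 1) consists of the simplices:

  0-simplices (5): P, Q, R, S, T
  1-simplices (6): PR, PS, QS, QT, RS, ST

Hence C_0 ≅ Z^5, C_1 ≅ Z^6.

∂_1: C_1 → C_0 is given by ∂[p,q] = [q] − [p].
As a 5×6 matrix over Z this has rank 4, with invariant factors (1,1,1,1).

Reading off H_k = ker ∂_k / im ∂_{k+1}:

  H_0: rank C_0 − rank ∂_1 = 5 − 4 = 1, and the invariant factors of ∂_1 are all 1, so H_0 ≅ Z.
  H_1: rank ker ∂_1 − rank ∂_2 = (6 − 4) − 0 = 2, and there is no ∂_2, so H_1 ≅ Z^2.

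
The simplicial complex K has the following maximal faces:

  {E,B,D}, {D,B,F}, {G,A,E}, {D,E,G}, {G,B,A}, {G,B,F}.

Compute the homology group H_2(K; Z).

H_2 ≅ 0.

Order the vertices as A < B < D < E < F < G. Listing each simplex with vertices in this order, K has dimension 2 with simplices:

  0-simplices (6): A, B, D, E, F, G
  1-simplices (12): AB, AE, AG, BD, BE, BF, BG, DE, DF, DG, EG, FG
  2-simplices (6): ABG, AEG, BDE, BDF, BFG, DEG

giving chain groups C_0 ≅ Z^6, C_1 ≅ Z^12, C_2 ≅ Z^6.

The boundary map ∂_1: C_1 → C_0 sends each edge [p,q] (with p < q) to q − p.
This gives a 6×12 integer matrix of rank 5; reducing to Smith normal form yields diagonal entries (1,1,1,1,1).

∂_2: C_2 → C_1 maps a triangle to the signed sum of its edges. For instance
  ∂ABG = BG − AG + AB,
  ∂BDE = DE − BE + BD.
This gives a 12×6 integer matrix of rank 6; reducing to Smith normal form yields diagonal entries (1,1,1,1,1,1).

From H_k ≅ ker(∂_k) / im(∂_{k+1}) we obtain:

  H_2: rank ker ∂_2 − rank ∂_3 = (6 − 6) − 0 = 0, and there is no ∂_3, so H_2 ≅ 0.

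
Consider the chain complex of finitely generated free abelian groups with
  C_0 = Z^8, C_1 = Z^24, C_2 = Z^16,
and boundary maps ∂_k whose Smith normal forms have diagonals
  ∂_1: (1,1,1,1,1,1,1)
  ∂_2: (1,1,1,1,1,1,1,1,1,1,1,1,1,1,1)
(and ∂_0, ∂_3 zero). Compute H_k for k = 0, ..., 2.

H_0: b_0 = 8 − 0 − 7 = 1; torsion from ∂_1 factors > 1: none. So H_0 = Z.
H_1: b_1 = 24 − 7 − 15 = 2; torsion from ∂_2 factors > 1: none. So H_1 = Z^2.
H_2: b_2 = 16 − 15 − 0 = 1; torsion from ∂_3 factors > 1: none. So H_2 = Z.

H_0 = Z,  H_1 = Z^2,  H_2 = Z.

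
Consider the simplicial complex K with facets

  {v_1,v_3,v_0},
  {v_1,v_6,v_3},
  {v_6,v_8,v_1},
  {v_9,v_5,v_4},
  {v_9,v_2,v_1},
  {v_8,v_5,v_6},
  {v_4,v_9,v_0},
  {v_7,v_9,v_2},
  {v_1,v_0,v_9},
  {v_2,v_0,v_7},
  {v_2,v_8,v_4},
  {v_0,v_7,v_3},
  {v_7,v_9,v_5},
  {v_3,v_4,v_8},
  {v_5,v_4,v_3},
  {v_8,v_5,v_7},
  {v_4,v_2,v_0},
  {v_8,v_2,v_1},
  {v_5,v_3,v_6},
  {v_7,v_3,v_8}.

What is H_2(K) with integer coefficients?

Order the vertices as v_0 < v_1 < v_2 < v_3 < v_4 < v_5 < v_6 < v_7 < v_8 < v_9. Listing each simplex with vertices in this order, K has dimension 2 with simplices:

  0-simplices (10): [v_0], [v_1], [v_2], [v_3], [v_4], [v_5], [v_6], [v_7], [v_8], [v_9]
  1-simplices (30): (30 of them)
  2-simplices (20): (20 of them)

giving chain groups C_0 ≅ Z^10, C_1 ≅ Z^30, C_2 ≅ Z^20.

The boundary map ∂_1: C_1 → C_0 sends each edge [p,q] (with p < q) to q − p.
As a 10×30 matrix over Z this has rank 9, with invariant factors (1,1,1,1,1,1,1,1,1).

The boundary map ∂_2: C_2 → C_1 acts by ∂[p,q,r] = [q,r] − [p,r] + [p,q]. For instance
  ∂[v_3,v_4,v_8] = [v_4,v_8] − [v_3,v_8] + [v_3,v_4],
  ∂[v_4,v_5,v_9] = [v_5,v_9] − [v_4,v_9] + [v_4,v_5].
This gives a 30×20 integer matrix of rank 20; reducing to Smith normal form yields diagonal entries (1,1,1,1,1,1,1,1,1,1,1,1,1,1,1,1,1,1,1,2).

Reading off H_k = ker ∂_k / im ∂_{k+1}:

  H_2: rank ker ∂_2 − rank ∂_3 = (20 − 20) − 0 = 0, and there is no ∂_3, so H_2 ≅ 0.

(K is a triangulation of the Klein bottle.)

H_2 ≅ 0.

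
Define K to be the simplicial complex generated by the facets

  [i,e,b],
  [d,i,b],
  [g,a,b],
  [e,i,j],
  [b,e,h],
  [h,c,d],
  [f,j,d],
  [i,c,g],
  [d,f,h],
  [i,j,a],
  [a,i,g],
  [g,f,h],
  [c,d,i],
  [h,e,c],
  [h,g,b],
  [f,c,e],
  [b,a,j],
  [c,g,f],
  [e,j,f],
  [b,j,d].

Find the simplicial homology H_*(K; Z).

Fix the vertex order a < b < c < d < e < f < g < h < i < j and write every simplex with vertices in increasing order. Then dim K = 2 and the simplices of K are:

  0-simplices (10): a, b, c, d, e, f, g, h, i, j
  1-simplices (30): ab, ag, ai, aj, bd, be, bg, bh, bi, bj, cd, ce, cf, cg, ch, ci, df, dh, di, dj, ef, eh, ei, ej, fg, fh, fj, gh, gi, ij
  2-simplices (20): abg, abj, agi, aij, bdi, bdj, beh, bei, bgh, cdh, cdi, cef, ceh, cfg, cgi, dfh, dfj, efj, eij, fgh

so the chain groups are C_0 ≅ Z^10, C_1 ≅ Z^30, C_2 ≅ Z^20.

∂_1: C_1 → C_0 maps an edge to its endpoints' difference, ∂[p,q] = q − p. For instance
  ∂be = e − b.
The resulting 10×30 matrix has rank 9, and its Smith normal form has invariant factors (1,1,1,1,1,1,1,1,1).

∂_2: C_2 → C_1 maps a triangle to the signed sum of its edges. For instance
  ∂bdi = di − bi + bd,
  ∂efj = fj − ej + ef.
As a 30×20 matrix over Z this has rank 20, with invariant factors (1,1,1,1,1,1,1,1,1,1,1,1,1,1,1,1,1,1,1,2).

From H_k ≅ ker(∂_k) / im(∂_{k+1}) we obtain:

  H_0: rank C_0 − rank ∂_1 = 10 − 9 = 1, and the invariant factors of ∂_1 are all 1, so H_0 = Z.
  H_1: rank ker ∂_1 − rank ∂_2 = (30 − 9) − 20 = 1, and ∂_2 has invariant factor 2 > 1, so H_1 = Z ⊕ Z_2.
  H_2: rank ker ∂_2 − rank ∂_3 = (20 − 20) − 0 = 0, and there is no ∂_3, so H_2 = 0.

H_0 ≅ Z,  H_1 ≅ Z ⊕ Z_2,  H_2 = 0.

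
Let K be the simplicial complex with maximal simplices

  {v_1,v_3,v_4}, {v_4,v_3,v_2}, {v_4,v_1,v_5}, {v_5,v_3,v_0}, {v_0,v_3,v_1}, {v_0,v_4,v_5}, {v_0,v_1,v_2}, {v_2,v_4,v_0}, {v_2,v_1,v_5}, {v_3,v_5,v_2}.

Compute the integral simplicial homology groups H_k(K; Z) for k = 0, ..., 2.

Fix the vertex order v_0 < v_1 < v_2 < v_3 < v_4 < v_5 and write every simplex with vertices in increasing order. Then dim K = 2 and the simplices of K are:

  0-simplices (6): [v_0], [v_1], [v_2], [v_3], [v_4], [v_5]
  1-simplices (15): (15 of them)
  2-simplices (10): [v_0,v_1,v_2], [v_0,v_1,v_3], [v_0,v_2,v_4], [v_0,v_3,v_5], [v_0,v_4,v_5], [v_1,v_2,v_5], [v_1,v_3,v_4], [v_1,v_4,v_5], [v_2,v_3,v_4], [v_2,v_3,v_5]

so the chain groups are C_0 ≅ Z^6, C_1 ≅ Z^15, C_2 ≅ Z^10.

Boundary ∂_1: C_1 → C_0 maps an edge to its endpoints' difference, ∂[p,q] = q − p.
The resulting 6×15 matrix has rank 5, and its Smith normal form has invariant factors (1,1,1,1,1).

Boundary ∂_2: C_2 → C_1 sends each 2-simplex [p,q,r] to [q,r] − [p,r] + [p,q]. For instance
  ∂[v_2,v_3,v_4] = [v_3,v_4] − [v_2,v_4] + [v_2,v_3],
  ∂[v_0,v_2,v_4] = [v_2,v_4] − [v_0,v_4] + [v_0,v_2].
As a 15×10 matrix over Z this has rank 10, with invariant factors (1,1,1,1,1,1,1,1,1,2).

Reading off H_k = ker ∂_k / im ∂_{k+1}:

  H_0: rank C_0 − rank ∂_1 = 6 − 5 = 1, and the invariant factors of ∂_1 are all 1, so H_0 ≅ Z.
  H_1: rank ker ∂_1 − rank ∂_2 = (15 − 5) − 10 = 0, and ∂_2 has invariant factor 2 > 1, so H_1 ≅ Z/2.
  H_2: rank ker ∂_2 − rank ∂_3 = (10 − 10) − 0 = 0, and there is no ∂_3, so H_2 ≅ 0.

H_0 = Z,  H_1 = Z/2,  H_2 = 0.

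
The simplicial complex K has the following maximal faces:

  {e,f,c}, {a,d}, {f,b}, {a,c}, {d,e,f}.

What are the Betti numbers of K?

b_0 = 1, b_1 = 1, b_2 = 0.

Order the vertices as a < b < c < d < e < f. Listing each simplex with vertices in this order, K has dimension 2 with simplices:

  0-simplices (6): a, b, c, d, e, f
  1-simplices (8): ac, ad, bf, ce, cf, de, df, ef
  2-simplices (2): cef, def

Hence C_0 ≅ Z^6, C_1 ≅ Z^8, C_2 ≅ Z^2.

∂_1: C_1 → C_0 is given by ∂[p,q] = [q] − [p]. For instance
  ∂cf = f − c.
This gives a 6×8 integer matrix of rank 5; reducing to Smith normal form yields diagonal entries (1,1,1,1,1).

Boundary ∂_2: C_2 → C_1 sends each 2-simplex [p,q,r] to [q,r] − [p,r] + [p,q]. For instance
  ∂def = ef − df + de,
  ∂cef = ef − cf + ce.
The 8×2 boundary matrix has rank 2 and Smith normal form diag(1,1).

From H_k ≅ ker(∂_k) / im(∂_{k+1}) we obtain:

  H_0: rank C_0 − rank ∂_1 = 6 − 5 = 1, and the invariant factors of ∂_1 are all 1, so H_0 = Z.
  H_1: rank ker ∂_1 − rank ∂_2 = (8 − 5) − 2 = 1, and the invariant factors of ∂_2 are all 1, so H_1 = Z.
  H_2: rank ker ∂_2 − rank ∂_3 = (2 − 2) − 0 = 0, and there is no ∂_3, so H_2 = 0.

Hence the Betti numbers are b_0 = 1, b_1 = 1, b_2 = 0.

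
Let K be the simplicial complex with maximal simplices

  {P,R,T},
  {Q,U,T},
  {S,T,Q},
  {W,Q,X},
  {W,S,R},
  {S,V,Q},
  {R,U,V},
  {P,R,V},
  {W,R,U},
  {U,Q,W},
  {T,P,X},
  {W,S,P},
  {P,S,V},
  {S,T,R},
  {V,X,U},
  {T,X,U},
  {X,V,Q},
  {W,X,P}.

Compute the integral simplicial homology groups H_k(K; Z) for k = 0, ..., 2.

H_0 ≅ Z,  H_1 ≅ Z ⊕ Z_2,  H_2 = 0.

Fix the vertex order P < Q < R < S < T < U < V < W < X and write every simplex with vertices in increasing order. Then dim K = 2 and the simplices of K are:

  0-simplices (9): P, Q, R, S, T, U, V, W, X
  1-simplices (27): PR, PS, PT, PV, PW, PX, QS, QT, QU, QV, QW, QX, RS, RT, RU, RV, RW, ST, SV, SW, TU, TX, UV, UW, UX, VX, WX
  2-simplices (18): PRT, PRV, PSV, PSW, PTX, PWX, QST, QSV, QTU, QUW, QVX, QWX, RST, RSW, RUV, RUW, TUX, UVX

giving chain groups C_0 ≅ Z^9, C_1 ≅ Z^27, C_2 ≅ Z^18.

∂_1: C_1 → C_0 maps an edge to its endpoints' difference, ∂[p,q] = q − p.
The 9×27 boundary matrix has rank 8 and Smith normal form diag(1,1,1,1,1,1,1,1).

Boundary ∂_2: C_2 → C_1 sends each 2-simplex [p,q,r] to [q,r] − [p,r] + [p,q]. For instance
  ∂QSV = SV − QV + QS,
  ∂RSW = SW − RW + RS.
The resulting 27×18 matrix has rank 18, and its Smith normal form has invariant factors (1,1,1,1,1,1,1,1,1,1,1,1,1,1,1,1,1,2).

Computing H_k = (kernel of ∂_k) / (image of ∂_{k+1}):

  H_0: rank C_0 − rank ∂_1 = 9 − 8 = 1, and the invariant factors of ∂_1 are all 1, so H_0 = Z.
  H_1: rank ker ∂_1 − rank ∂_2 = (27 − 8) − 18 = 1, and ∂_2 has invariant factor 2 > 1, so H_1 = Z ⊕ Z_2.
  H_2: rank ker ∂_2 − rank ∂_3 = (18 − 18) − 0 = 0, and there is no ∂_3, so H_2 = 0.

As a check, the Euler characteristic is 9 − 27 + 18 = 0, which agrees with 1 − 1 + 0 = 0.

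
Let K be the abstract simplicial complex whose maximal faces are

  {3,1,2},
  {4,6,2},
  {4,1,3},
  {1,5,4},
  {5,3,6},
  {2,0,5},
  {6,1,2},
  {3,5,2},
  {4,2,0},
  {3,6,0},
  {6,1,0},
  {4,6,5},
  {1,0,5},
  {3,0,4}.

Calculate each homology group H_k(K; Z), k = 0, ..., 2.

Take the total order 0 < 1 < 2 < 3 < 4 < 5 < 6 on the vertex set. Then K (dimension 2) consists of the simplices:

  0-simplices (7): [0], [1], [2], [3], [4], [5], [6]
  1-simplices (21): [0,1], [0,2], [0,3], [0,4], [0,5], [0,6], [1,2], [1,3], [1,4], [1,5], [1,6], [2,3], [2,4], [2,5], [2,6], [3,4], [3,5], [3,6], [4,5], [4,6], [5,6]
  2-simplices (14): [0,1,5], [0,1,6], [0,2,4], [0,2,5], [0,3,4], [0,3,6], [1,2,3], [1,2,6], [1,3,4], [1,4,5], [2,3,5], [2,4,6], [3,5,6], [4,5,6]

Hence C_0 ≅ Z^7, C_1 ≅ Z^21, C_2 ≅ Z^14.

Boundary ∂_1: C_1 → C_0 maps an edge to its endpoints' difference, ∂[p,q] = q − p. For instance
  ∂[0,2] = [2] − [0].
This gives a 7×21 integer matrix of rank 6; reducing to Smith normal form yields diagonal entries (1,1,1,1,1,1).

∂_2: C_2 → C_1 sends each 2-simplex [p,q,r] to [q,r] − [p,r] + [p,q]. For instance
  ∂[0,2,5] = [2,5] − [0,5] + [0,2],
  ∂[2,4,6] = [4,6] − [2,6] + [2,4].
This gives a 21×14 integer matrix of rank 13; reducing to Smith normal form yields diagonal entries (1,1,1,1,1,1,1,1,1,1,1,1,1).

From H_k ≅ ker(∂_k) / im(∂_{k+1}) we obtain:

  H_0: rank C_0 − rank ∂_1 = 7 − 6 = 1, and the invariant factors of ∂_1 are all 1, so H_0 = Z.
  H_1: rank ker ∂_1 − rank ∂_2 = (21 − 6) − 13 = 2, and the invariant factors of ∂_2 are all 1, so H_1 = Z^2.
  H_2: rank ker ∂_2 − rank ∂_3 = (14 − 13) − 0 = 1, and there is no ∂_3, so H_2 = Z.

H_0 = Z,  H_1 = Z^2,  H_2 = Z.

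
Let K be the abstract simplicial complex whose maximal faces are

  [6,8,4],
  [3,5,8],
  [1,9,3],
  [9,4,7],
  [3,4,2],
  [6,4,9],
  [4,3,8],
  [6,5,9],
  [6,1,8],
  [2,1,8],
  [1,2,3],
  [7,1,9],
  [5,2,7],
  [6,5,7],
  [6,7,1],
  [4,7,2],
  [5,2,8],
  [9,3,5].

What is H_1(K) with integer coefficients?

Order the vertices as 1 < 2 < 3 < 4 < 5 < 6 < 7 < 8 < 9. Listing each simplex with vertices in this order, K has dimension 2 with simplices:

  0-simplices (9): [1], [2], [3], [4], [5], [6], [7], [8], [9]
  1-simplices (27): (27 of them)
  2-simplices (18): [1,2,3], [1,2,8], [1,3,9], [1,6,7], [1,6,8], [1,7,9], [2,3,4], [2,4,7], [2,5,7], [2,5,8], [3,4,8], [3,5,8], [3,5,9], [4,6,8], [4,6,9], [4,7,9], [5,6,7], [5,6,9]

Hence C_0 ≅ Z^9, C_1 ≅ Z^27, C_2 ≅ Z^18.

The boundary map ∂_1: C_1 → C_0 maps an edge to its endpoints' difference, ∂[p,q] = q − p. For instance
  ∂[5,7] = [7] − [5].
The resulting 9×27 matrix has rank 8, and its Smith normal form has invariant factors (1,1,1,1,1,1,1,1).

∂_2: C_2 → C_1 sends each 2-simplex [p,q,r] to [q,r] − [p,r] + [p,q]. For instance
  ∂[2,5,7] = [5,7] − [2,7] + [2,5],
  ∂[4,6,9] = [6,9] − [4,9] + [4,6].
The resulting 27×18 matrix has rank 18, and its Smith normal form has invariant factors (1,1,1,1,1,1,1,1,1,1,1,1,1,1,1,1,1,2).

Now H_k = ker ∂_k / im ∂_{k+1}, so:

  H_1: rank ker ∂_1 − rank ∂_2 = (27 − 8) − 18 = 1, and ∂_2 has invariant factor 2 > 1, so H_1 ≅ Z ⊕ Z/2Z.

H_1 ≅ Z ⊕ Z/2Z.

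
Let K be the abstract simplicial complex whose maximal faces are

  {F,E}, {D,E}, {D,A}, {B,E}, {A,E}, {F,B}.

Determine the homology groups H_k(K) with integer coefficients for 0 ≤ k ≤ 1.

Take the total order A < B < D < E < F on the vertex set. Then K (dimension 1) consists of the simplices:

  0-simplices (5): A, B, D, E, F
  1-simplices (6): AD, AE, BE, BF, DE, EF

Hence C_0 ≅ Z^5, C_1 ≅ Z^6.

∂_1: C_1 → C_0 sends each edge [p,q] (with p < q) to q − p. For instance
  ∂AD = D − A.
The 5×6 boundary matrix has rank 4 and Smith normal form diag(1,1,1,1).

Computing H_k = (kernel of ∂_k) / (image of ∂_{k+1}):

  H_0: rank C_0 − rank ∂_1 = 5 − 4 = 1, and the invariant factors of ∂_1 are all 1, so H_0 ≅ Z.
  H_1: rank ker ∂_1 − rank ∂_2 = (6 − 4) − 0 = 2, and there is no ∂_2, so H_1 ≅ Z^2.

H_0 = Z,  H_1 = Z^2.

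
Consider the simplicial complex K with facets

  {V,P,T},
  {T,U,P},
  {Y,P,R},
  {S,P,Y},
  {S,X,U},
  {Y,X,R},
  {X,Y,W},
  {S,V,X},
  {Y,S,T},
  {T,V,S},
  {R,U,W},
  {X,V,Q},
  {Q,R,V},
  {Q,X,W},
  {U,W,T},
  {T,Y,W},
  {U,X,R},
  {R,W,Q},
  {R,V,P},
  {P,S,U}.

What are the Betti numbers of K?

Fix the vertex order P < Q < R < S < T < U < V < W < X < Y and write every simplex with vertices in increasing order. Then dim K = 2 and the simplices of K are:

  0-simplices (10): P, Q, R, S, T, U, V, W, X, Y
  1-simplices (30): PR, PS, PT, PU, PV, PY, QR, QV, QW, QX, RU, RV, RW, RX, RY, ST, SU, SV, SX, SY, TU, TV, TW, TY, UW, UX, VX, WX, WY, XY
  2-simplices (20): PRV, PRY, PSU, PSY, PTU, PTV, QRV, QRW, QVX, QWX, RUW, RUX, RXY, STV, STY, SUX, SVX, TUW, TWY, WXY

giving chain groups C_0 ≅ Z^10, C_1 ≅ Z^30, C_2 ≅ Z^20.

∂_1: C_1 → C_0 sends each edge [p,q] (with p < q) to q − p. For instance
  ∂ST = T − S.
The 10×30 boundary matrix has rank 9 and Smith normal form diag(1,1,1,1,1,1,1,1,1).

∂_2: C_2 → C_1 sends each 2-simplex [p,q,r] to [q,r] − [p,r] + [p,q]. For instance
  ∂RUW = UW − RW + RU,
  ∂PRV = RV − PV + PR.
The resulting 30×20 matrix has rank 20, and its Smith normal form has invariant factors (1,1,1,1,1,1,1,1,1,1,1,1,1,1,1,1,1,1,1,2).

From H_k ≅ ker(∂_k) / im(∂_{k+1}) we obtain:

  H_0: rank C_0 − rank ∂_1 = 10 − 9 = 1, and the invariant factors of ∂_1 are all 1, so H_0 = Z.
  H_1: rank ker ∂_1 − rank ∂_2 = (30 − 9) − 20 = 1, and ∂_2 has invariant factor 2 > 1, so H_1 = Z ⊕ Z/2.
  H_2: rank ker ∂_2 − rank ∂_3 = (20 − 20) − 0 = 0, and there is no ∂_3, so H_2 = 0.

Hence the Betti numbers are b_0 = 1, b_1 = 1, b_2 = 0.

b_0 = 1, b_1 = 1, b_2 = 0.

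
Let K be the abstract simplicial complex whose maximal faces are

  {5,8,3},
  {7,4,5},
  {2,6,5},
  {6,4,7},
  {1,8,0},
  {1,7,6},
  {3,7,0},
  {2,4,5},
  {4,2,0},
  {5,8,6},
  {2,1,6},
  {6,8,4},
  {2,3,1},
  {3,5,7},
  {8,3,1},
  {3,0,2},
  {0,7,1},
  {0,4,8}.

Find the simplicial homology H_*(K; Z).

H_0 ≅ Z,  H_1 ≅ Z × Z/2,  H_2 = 0.

K has 9 vertices, 27 edges, 18 triangles.
rank ∂_0 = 0, rank ∂_1 = 8 ⇒ b_0 = 9 − 0 − 8 = 1; all invariant factors of ∂_1 are 1 so no torsion. So H_0 ≅ Z.
rank ∂_1 = 8, rank ∂_2 = 18 ⇒ b_1 = 27 − 8 − 18 = 1; ∂_2 has invariant factor(s) [2] giving torsion. So H_1 ≅ Z × Z/2.
rank ∂_2 = 18, rank ∂_3 = 0 ⇒ b_2 = 18 − 18 − 0 = 0. So H_2 ≅ 0.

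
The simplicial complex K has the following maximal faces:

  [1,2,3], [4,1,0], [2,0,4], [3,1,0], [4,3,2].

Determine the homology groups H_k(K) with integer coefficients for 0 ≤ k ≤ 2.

H_0 ≅ Z,  H_1 ≅ Z,  H_2 = 0.

Fix the vertex order 0 < 1 < 2 < 3 < 4 and write every simplex with vertices in increasing order. Then dim K = 2 and the simplices of K are:

  0-simplices (5): [0], [1], [2], [3], [4]
  1-simplices (10): [0,1], [0,2], [0,3], [0,4], [1,2], [1,3], [1,4], [2,3], [2,4], [3,4]
  2-simplices (5): [0,1,3], [0,1,4], [0,2,4], [1,2,3], [2,3,4]

Hence C_0 ≅ Z^5, C_1 ≅ Z^10, C_2 ≅ Z^5.

The boundary map ∂_1: C_1 → C_0 is given by ∂[p,q] = [q] − [p]. For instance
  ∂[0,3] = [3] − [0].
The resulting 5×10 matrix has rank 4, and its Smith normal form has invariant factors (1,1,1,1).

Boundary ∂_2: C_2 → C_1 acts by ∂[p,q,r] = [q,r] − [p,r] + [p,q]. For instance
  ∂[1,2,3] = [2,3] − [1,3] + [1,2],
  ∂[0,1,4] = [1,4] − [0,4] + [0,1].
This gives a 10×5 integer matrix of rank 5; reducing to Smith normal form yields diagonal entries (1,1,1,1,1).

From H_k ≅ ker(∂_k) / im(∂_{k+1}) we obtain:

  H_0: rank C_0 − rank ∂_1 = 5 − 4 = 1, and the invariant factors of ∂_1 are all 1, so H_0 ≅ Z.
  H_1: rank ker ∂_1 − rank ∂_2 = (10 − 4) − 5 = 1, and the invariant factors of ∂_2 are all 1, so H_1 ≅ Z.
  H_2: rank ker ∂_2 − rank ∂_3 = (5 − 5) − 0 = 0, and there is no ∂_3, so H_2 ≅ 0.

As a check, the Euler characteristic is 5 − 10 + 5 = 0, which agrees with 1 − 1 + 0 = 0.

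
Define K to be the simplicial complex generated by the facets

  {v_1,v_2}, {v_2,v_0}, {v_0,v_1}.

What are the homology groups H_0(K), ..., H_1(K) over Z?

We work with the vertex ordering v_0 < v_1 < v_2. The simplices of K, each written with vertices in increasing order, are:

  0-simplices (3): [v_0], [v_1], [v_2]
  1-simplices (3): [v_0,v_1], [v_0,v_2], [v_1,v_2]

so the chain groups are C_0 ≅ Z^3, C_1 ≅ Z^3.

The boundary map ∂_1: C_1 → C_0 maps an edge to its endpoints' difference, ∂[p,q] = q − p. For instance
  ∂[v_1,v_2] = [v_2] − [v_1].
As a 3×3 matrix over Z this has rank 2, with invariant factors (1,1).

Now H_k = ker ∂_k / im ∂_{k+1}, so:

  H_0: rank C_0 − rank ∂_1 = 3 − 2 = 1, and the invariant factors of ∂_1 are all 1, so H_0 = Z.
  H_1: rank ker ∂_1 − rank ∂_2 = (3 − 2) − 0 = 1, and there is no ∂_2, so H_1 = Z.

(K is a triangulation of the circle S^1.)

H_0 ≅ Z,  H_1 ≅ Z.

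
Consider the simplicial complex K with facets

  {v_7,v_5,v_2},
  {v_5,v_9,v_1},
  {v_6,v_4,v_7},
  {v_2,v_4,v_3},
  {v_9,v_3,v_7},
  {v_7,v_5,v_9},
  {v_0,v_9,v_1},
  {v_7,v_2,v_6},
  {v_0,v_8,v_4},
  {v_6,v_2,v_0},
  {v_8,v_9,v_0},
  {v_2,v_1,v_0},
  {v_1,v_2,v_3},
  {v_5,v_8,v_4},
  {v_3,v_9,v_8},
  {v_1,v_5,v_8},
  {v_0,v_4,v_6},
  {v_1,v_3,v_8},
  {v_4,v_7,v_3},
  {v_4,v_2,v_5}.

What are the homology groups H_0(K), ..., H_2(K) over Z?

H_0 = Z,  H_1 = Z ⊕ Z/2Z,  H_2 = 0.

Fix the vertex order v_0 < v_1 < v_2 < v_3 < v_4 < v_5 < v_6 < v_7 < v_8 < v_9 and write every simplex with vertices in increasing order. Then dim K = 2 and the simplices of K are:

  0-simplices (10): [v_0], [v_1], [v_2], [v_3], [v_4], [v_5], [v_6], [v_7], [v_8], [v_9]
  1-simplices (30): (30 of them)
  2-simplices (20): (20 of them)

so the chain groups are C_0 ≅ Z^10, C_1 ≅ Z^30, C_2 ≅ Z^20.

Boundary ∂_1: C_1 → C_0 maps an edge to its endpoints' difference, ∂[p,q] = q − p.
The 10×30 boundary matrix has rank 9 and Smith normal form diag(1,1,1,1,1,1,1,1,1).

∂_2: C_2 → C_1 sends each 2-simplex [p,q,r] to [q,r] − [p,r] + [p,q]. For instance
  ∂[v_2,v_5,v_7] = [v_5,v_7] − [v_2,v_7] + [v_2,v_5],
  ∂[v_0,v_8,v_9] = [v_8,v_9] − [v_0,v_9] + [v_0,v_8].
As a 30×20 matrix over Z this has rank 20, with invariant factors (1,1,1,1,1,1,1,1,1,1,1,1,1,1,1,1,1,1,1,2).

Reading off H_k = ker ∂_k / im ∂_{k+1}:

  H_0: rank C_0 − rank ∂_1 = 10 − 9 = 1, and the invariant factors of ∂_1 are all 1, so H_0 ≅ Z.
  H_1: rank ker ∂_1 − rank ∂_2 = (30 − 9) − 20 = 1, and ∂_2 has invariant factor 2 > 1, so H_1 ≅ Z ⊕ Z/2Z.
  H_2: rank ker ∂_2 − rank ∂_3 = (20 − 20) − 0 = 0, and there is no ∂_3, so H_2 ≅ 0.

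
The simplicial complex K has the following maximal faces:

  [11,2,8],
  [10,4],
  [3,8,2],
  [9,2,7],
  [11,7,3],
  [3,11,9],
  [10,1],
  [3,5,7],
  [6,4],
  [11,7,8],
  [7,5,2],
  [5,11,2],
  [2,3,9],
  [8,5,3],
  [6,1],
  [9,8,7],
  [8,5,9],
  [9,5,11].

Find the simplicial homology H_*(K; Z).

Take the total order 1 < 2 < 3 < 4 < 5 < 6 < 7 < 8 < 9 < 10 < 11 on the vertex set. Then K (dimension 2) consists of the simplices:

  0-simplices (11): [1], [2], [3], [4], [5], [6], [7], [8], [9], [10], [11]
  1-simplices (25): (25 of them)
  2-simplices (14): [2,3,8], [2,3,9], [2,5,7], [2,5,11], [2,7,9], [2,8,11], [3,5,7], [3,5,8], [3,7,11], [3,9,11], [5,8,9], [5,9,11], [7,8,9], [7,8,11]

so the chain groups are C_0 ≅ Z^11, C_1 ≅ Z^25, C_2 ≅ Z^14.

Boundary ∂_1: C_1 → C_0 is given by ∂[p,q] = [q] − [p].
As a 11×25 matrix over Z this has rank 9, with invariant factors (1,1,1,1,1,1,1,1,1).

∂_2: C_2 → C_1 maps a triangle to the signed sum of its edges. For instance
  ∂[3,7,11] = [7,11] − [3,11] + [3,7],
  ∂[2,8,11] = [8,11] − [2,11] + [2,8].
The resulting 25×14 matrix has rank 13, and its Smith normal form has invariant factors (1,1,1,1,1,1,1,1,1,1,1,1,1).

From H_k ≅ ker(∂_k) / im(∂_{k+1}) we obtain:

  H_0: rank C_0 − rank ∂_1 = 11 − 9 = 2, and the invariant factors of ∂_1 are all 1, so H_0 = Z^2.
  H_1: rank ker ∂_1 − rank ∂_2 = (25 − 9) − 13 = 3, and the invariant factors of ∂_2 are all 1, so H_1 = Z^3.
  H_2: rank ker ∂_2 − rank ∂_3 = (14 − 13) − 0 = 1, and there is no ∂_3, so H_2 = Z.

As a check, the Euler characteristic is 11 − 25 + 14 = 0, which agrees with 2 − 3 + 1 = 0.
(K is a triangulation of the disjoint union of the circle S^1 and the torus T^2.)

H_0 = Z^2,  H_1 = Z^3,  H_2 = Z.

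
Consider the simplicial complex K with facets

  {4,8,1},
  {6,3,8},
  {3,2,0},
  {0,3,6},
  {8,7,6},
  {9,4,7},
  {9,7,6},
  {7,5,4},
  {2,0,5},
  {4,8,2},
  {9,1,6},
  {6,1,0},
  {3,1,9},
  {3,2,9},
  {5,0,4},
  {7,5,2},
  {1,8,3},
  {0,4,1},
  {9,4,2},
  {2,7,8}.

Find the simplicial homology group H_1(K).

H_1 = Z ⊕ Z_2.

We work with the vertex ordering 0 < 1 < 2 < 3 < 4 < 5 < 6 < 7 < 8 < 9. The simplices of K, each written with vertices in increasing order, are:

  0-simplices (10): [0], [1], [2], [3], [4], [5], [6], [7], [8], [9]
  1-simplices (30): (30 of them)
  2-simplices (20): (20 of them)

giving chain groups C_0 ≅ Z^10, C_1 ≅ Z^30, C_2 ≅ Z^20.

The boundary map ∂_1: C_1 → C_0 sends each edge [p,q] (with p < q) to q − p. For instance
  ∂[0,2] = [2] − [0].
The resulting 10×30 matrix has rank 9, and its Smith normal form has invariant factors (1,1,1,1,1,1,1,1,1).

The boundary map ∂_2: C_2 → C_1 maps a triangle to the signed sum of its edges. For instance
  ∂[0,2,3] = [2,3] − [0,3] + [0,2],
  ∂[2,3,9] = [3,9] − [2,9] + [2,3].
As a 30×20 matrix over Z this has rank 20, with invariant factors (1,1,1,1,1,1,1,1,1,1,1,1,1,1,1,1,1,1,1,2).

Now H_k = ker ∂_k / im ∂_{k+1}, so:

  H_1: rank ker ∂_1 − rank ∂_2 = (30 − 9) − 20 = 1, and ∂_2 has invariant factor 2 > 1, so H_1 = Z ⊕ Z_2.

(K is a triangulation of the Klein bottle.)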